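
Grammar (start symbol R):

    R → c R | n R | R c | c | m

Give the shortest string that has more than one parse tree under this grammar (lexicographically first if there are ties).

c c

length 1: no string has ≥2 trees
length 2: c c has 2 parse trees

Two derivations of c c:
  R ⇒ c R ⇒ c c
  R ⇒ R c ⇒ c c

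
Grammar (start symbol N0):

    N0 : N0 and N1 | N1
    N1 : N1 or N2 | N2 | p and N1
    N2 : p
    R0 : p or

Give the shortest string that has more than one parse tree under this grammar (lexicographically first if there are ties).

p and p

length 1: no string has ≥2 trees
length 3: p and p has 2 parse trees

Two derivations of p and p:
  N0 ⇒ N0 and N1 ⇒ N1 and N1 ⇒ N2 and N1 ⇒ p and N1 ⇒ p and N2 ⇒ p and p
  N0 ⇒ N1 ⇒ p and N1 ⇒ p and N2 ⇒ p and p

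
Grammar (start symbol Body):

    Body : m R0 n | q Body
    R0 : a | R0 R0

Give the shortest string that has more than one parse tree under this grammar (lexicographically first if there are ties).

m a a a n

length 3: no string has ≥2 trees
length 4: no string has ≥2 trees
length 5: m a a a n has 2 parse trees

Two derivations of m a a a n:
  Body ⇒ m R0 n ⇒ m R0 R0 n ⇒ m a R0 n ⇒ m a R0 R0 n ⇒ m a a R0 n ⇒ m a a a n
  Body ⇒ m R0 n ⇒ m R0 R0 n ⇒ m R0 R0 R0 n ⇒ m a R0 R0 n ⇒ m a a R0 n ⇒ m a a a n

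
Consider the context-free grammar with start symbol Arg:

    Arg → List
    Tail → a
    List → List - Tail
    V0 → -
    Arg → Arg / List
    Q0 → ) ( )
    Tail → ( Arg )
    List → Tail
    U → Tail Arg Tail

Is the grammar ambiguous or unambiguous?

Unambiguous

(U, Q0, V0 are unreachable from Arg, so their rules don't affect L(Arg).) The grammar is stratified — Arg handles '/' (left-recursive), List handles '-', Tail atoms. Each operator has a fixed associativity and precedence level, so every string has one parse.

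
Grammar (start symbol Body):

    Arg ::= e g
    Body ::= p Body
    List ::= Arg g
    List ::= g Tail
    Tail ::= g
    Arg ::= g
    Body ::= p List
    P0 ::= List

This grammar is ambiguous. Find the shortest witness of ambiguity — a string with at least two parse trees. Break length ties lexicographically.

p g g

length 3: p g g has 2 parse trees

Two derivations of p g g:
  Body ⇒ p List ⇒ p Arg g ⇒ p g g
  Body ⇒ p List ⇒ p g Tail ⇒ p g g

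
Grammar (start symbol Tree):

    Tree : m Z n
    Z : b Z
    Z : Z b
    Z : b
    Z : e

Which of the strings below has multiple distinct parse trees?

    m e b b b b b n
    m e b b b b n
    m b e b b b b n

m e b b b b b n: 1 tree
m e b b b b n: 1 tree
m b e b b b b n: 5 trees

m b e b b b b n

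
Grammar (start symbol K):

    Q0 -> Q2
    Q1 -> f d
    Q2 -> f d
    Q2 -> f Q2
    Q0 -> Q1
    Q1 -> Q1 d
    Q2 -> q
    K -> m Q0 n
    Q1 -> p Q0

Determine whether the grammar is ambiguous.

Ambiguous

Witness: m f d n

Derivation 1: K ⇒ m Q0 n ⇒ m Q2 n ⇒ m f d n
Derivation 2: K ⇒ m Q0 n ⇒ m Q1 n ⇒ m f d n

Two distinct leftmost derivations for the same string.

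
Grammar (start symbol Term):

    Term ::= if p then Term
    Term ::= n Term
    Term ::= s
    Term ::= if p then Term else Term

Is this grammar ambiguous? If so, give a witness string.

Witness: if p then if p then s else s

Derivation 1: Term ⇒ if p then Term ⇒ if p then if p then Term else Term ⇒ if p then if p then s else Term ⇒ if p then if p then s else s
Derivation 2: Term ⇒ if p then Term else Term ⇒ if p then if p then Term else Term ⇒ if p then if p then s else Term ⇒ if p then if p then s else s

Two distinct leftmost derivations for the same string.

Ambiguous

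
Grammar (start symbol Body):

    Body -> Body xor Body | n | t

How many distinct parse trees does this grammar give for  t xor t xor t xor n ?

Parse trees for t xor t xor t xor n:
  [Body [Body t] xor [Body [Body t] xor [Body [Body t] xor [Body n]]]]
  [Body [Body t] xor [Body [Body [Body t] xor [Body t]] xor [Body n]]]
  [Body [Body [Body t] xor [Body t]] xor [Body [Body t] xor [Body n]]]
  [Body [Body [Body t] xor [Body [Body t] xor [Body t]]] xor [Body n]]
  [Body [Body [Body [Body t] xor [Body t]] xor [Body t]] xor [Body n]]

5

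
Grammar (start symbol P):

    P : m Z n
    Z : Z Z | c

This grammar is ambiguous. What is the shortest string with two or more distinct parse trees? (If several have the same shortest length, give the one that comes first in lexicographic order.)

m c c c n

length 3: no string has ≥2 trees
length 4: no string has ≥2 trees
length 5: m c c c n has 2 parse trees

Two derivations of m c c c n:
  P ⇒ m Z n ⇒ m Z Z n ⇒ m Z Z Z n ⇒ m c Z Z n ⇒ m c c Z n ⇒ m c c c n
  P ⇒ m Z n ⇒ m Z Z n ⇒ m c Z n ⇒ m c Z Z n ⇒ m c c Z n ⇒ m c c c n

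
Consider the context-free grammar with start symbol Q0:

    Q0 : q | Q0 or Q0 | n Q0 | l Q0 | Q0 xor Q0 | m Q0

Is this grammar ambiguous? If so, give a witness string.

Ambiguous

Witness: l q or q

Derivation 1: Q0 ⇒ Q0 or Q0 ⇒ l Q0 or Q0 ⇒ l q or Q0 ⇒ l q or q
Derivation 2: Q0 ⇒ l Q0 ⇒ l Q0 or Q0 ⇒ l q or Q0 ⇒ l q or q

Two distinct leftmost derivations for the same string.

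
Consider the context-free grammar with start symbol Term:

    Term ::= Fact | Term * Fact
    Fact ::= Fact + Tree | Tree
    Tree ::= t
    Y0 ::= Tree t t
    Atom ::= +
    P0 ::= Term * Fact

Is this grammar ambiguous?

Unambiguous

(Y0, Atom, P0 are unreachable from Term, so their rules don't affect L(Term).) This is a standard precedence ladder (Term over Fact over Tree), with each level left-recursive on its own operator ('*' at Term, '+' at Fact). That structure is LR(1), hence unambiguous.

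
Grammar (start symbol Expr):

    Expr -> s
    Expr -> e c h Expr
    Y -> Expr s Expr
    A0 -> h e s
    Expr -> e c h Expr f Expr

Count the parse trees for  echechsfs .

2

Parse trees for echechsfs:
  [Expr e c h [Expr e c h [Expr s] f [Expr s]]]
  [Expr e c h [Expr e c h [Expr s]] f [Expr s]]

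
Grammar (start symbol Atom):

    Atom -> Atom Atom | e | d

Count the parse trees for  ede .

Parse trees for ede:
  [Atom [Atom e] [Atom [Atom d] [Atom e]]]
  [Atom [Atom [Atom e] [Atom d]] [Atom e]]

2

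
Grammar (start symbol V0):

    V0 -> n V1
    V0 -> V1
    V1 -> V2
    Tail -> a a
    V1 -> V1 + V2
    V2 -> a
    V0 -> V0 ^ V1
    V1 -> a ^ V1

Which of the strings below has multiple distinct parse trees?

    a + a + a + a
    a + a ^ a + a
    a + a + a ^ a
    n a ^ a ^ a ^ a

n a ^ a ^ a ^ a

a + a + a + a: 1 tree
a + a ^ a + a: 1 tree
a + a + a ^ a: 1 tree
n a ^ a ^ a ^ a: 8 trees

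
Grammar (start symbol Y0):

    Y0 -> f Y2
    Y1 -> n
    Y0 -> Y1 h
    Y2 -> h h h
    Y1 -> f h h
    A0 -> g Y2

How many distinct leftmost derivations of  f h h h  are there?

Parse trees for f h h h:
  [Y0 f [Y2 h h h]]
  [Y0 [Y1 f h h] h]

2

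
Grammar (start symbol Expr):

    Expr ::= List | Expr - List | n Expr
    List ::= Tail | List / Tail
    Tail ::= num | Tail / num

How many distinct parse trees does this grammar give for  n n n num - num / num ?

Parse trees for n n n num - num / num:
  [Expr [Expr n [Expr n [Expr n [Expr [List [Tail num]]]]]] - [List [Tail [Tail num] / num]]]
  [Expr [Expr n [Expr n [Expr n [Expr [List [Tail num]]]]]] - [List [List [Tail num]] / [Tail num]]]
  [Expr n [Expr [Expr n [Expr n [Expr [List [Tail num]]]]] - [List [Tail [Tail num] / num]]]]
  [Expr n [Expr [Expr n [Expr n [Expr [List [Tail num]]]]] - [List [List [Tail num]] / [Tail num]]]]
  [Expr n [Expr n [Expr [Expr n [Expr [List [Tail num]]]] - [List [Tail [Tail num] / num]]]]]
  [Expr n [Expr n [Expr [Expr n [Expr [List [Tail num]]]] - [List [List [Tail num]] / [Tail num]]]]]
  [Expr n [Expr n [Expr n [Expr [Expr [List [Tail num]]] - [List [Tail [Tail num] / num]]]]]]
  [Expr n [Expr n [Expr n [Expr [Expr [List [Tail num]]] - [List [List [Tail num]] / [Tail num]]]]]]

8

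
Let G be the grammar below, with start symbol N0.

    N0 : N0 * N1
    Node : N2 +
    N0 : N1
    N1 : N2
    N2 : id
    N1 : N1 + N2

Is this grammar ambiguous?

Unambiguous

(Node is unreachable from N0, so its rules don't affect L(N0).) N0 → N0 * N1 | N1  ;  N1 → N1 + N2 | N2  — a left-associative chain with N2 at the bottom. Each string factors uniquely by precedence.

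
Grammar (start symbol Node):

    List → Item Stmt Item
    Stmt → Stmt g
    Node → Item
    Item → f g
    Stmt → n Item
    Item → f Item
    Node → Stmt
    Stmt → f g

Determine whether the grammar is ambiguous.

Ambiguous

Witness: f g

Derivation 1: Node ⇒ Item ⇒ f g
Derivation 2: Node ⇒ Stmt ⇒ f g

Two distinct leftmost derivations for the same string.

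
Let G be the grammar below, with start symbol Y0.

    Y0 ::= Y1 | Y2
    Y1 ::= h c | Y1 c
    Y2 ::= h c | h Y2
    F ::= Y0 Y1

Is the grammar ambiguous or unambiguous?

Ambiguous

Witness: h c

Derivation 1: Y0 ⇒ Y1 ⇒ h c
Derivation 2: Y0 ⇒ Y2 ⇒ h c

Two distinct leftmost derivations for the same string.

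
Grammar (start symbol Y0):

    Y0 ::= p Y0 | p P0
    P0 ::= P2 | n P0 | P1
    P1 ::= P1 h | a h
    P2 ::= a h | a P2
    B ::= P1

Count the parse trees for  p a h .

2

Parse trees for p a h:
  [Y0 p [P0 [P2 a h]]]
  [Y0 p [P0 [P1 a h]]]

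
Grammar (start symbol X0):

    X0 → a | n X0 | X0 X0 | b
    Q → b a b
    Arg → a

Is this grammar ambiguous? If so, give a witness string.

Witness: a a a

Derivation 1: X0 ⇒ X0 X0 ⇒ a X0 ⇒ a X0 X0 ⇒ a a X0 ⇒ a a a
Derivation 2: X0 ⇒ X0 X0 ⇒ X0 X0 X0 ⇒ a X0 X0 ⇒ a a X0 ⇒ a a a

Two distinct leftmost derivations for the same string.

Ambiguous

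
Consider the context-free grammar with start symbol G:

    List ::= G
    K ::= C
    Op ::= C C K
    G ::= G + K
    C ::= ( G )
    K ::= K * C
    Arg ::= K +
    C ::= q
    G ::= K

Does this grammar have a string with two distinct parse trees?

Unambiguous

Only G, K, C are reachable from G; ignoring the rest: G → G + K | K  ;  K → K * C | C  — a left-associative chain with C at the bottom. Each string factors uniquely by precedence.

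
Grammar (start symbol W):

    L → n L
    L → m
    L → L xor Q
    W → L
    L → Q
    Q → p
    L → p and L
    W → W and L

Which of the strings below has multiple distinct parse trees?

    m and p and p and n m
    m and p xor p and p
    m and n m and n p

m and p and p and n m: 4 trees
m and p xor p and p: 1 tree
m and n m and n p: 1 tree

m and p and p and n m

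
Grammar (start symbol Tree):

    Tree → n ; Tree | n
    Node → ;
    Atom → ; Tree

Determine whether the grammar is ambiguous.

Unambiguous

Only Tree is reachable from Tree; ignoring the rest: The reachable grammar is A → atom sep A | atom. Each atom is followed by either the separator (recurse) or end-of-string (stop) — no choice point.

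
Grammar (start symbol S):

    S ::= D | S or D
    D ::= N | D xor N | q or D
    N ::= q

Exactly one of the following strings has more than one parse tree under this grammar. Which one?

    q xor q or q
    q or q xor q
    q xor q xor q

q xor q or q: 1 tree
q or q xor q: 3 trees
q xor q xor q: 1 tree

q or q xor q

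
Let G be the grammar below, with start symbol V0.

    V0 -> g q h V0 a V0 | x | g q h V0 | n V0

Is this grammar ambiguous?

Witness: g q h g q h x a x

Derivation 1: V0 ⇒ g q h V0 a V0 ⇒ g q h g q h V0 a V0 ⇒ g q h g q h x a V0 ⇒ g q h g q h x a x
Derivation 2: V0 ⇒ g q h V0 ⇒ g q h g q h V0 a V0 ⇒ g q h g q h x a V0 ⇒ g q h g q h x a x

Two distinct leftmost derivations for the same string.

Ambiguous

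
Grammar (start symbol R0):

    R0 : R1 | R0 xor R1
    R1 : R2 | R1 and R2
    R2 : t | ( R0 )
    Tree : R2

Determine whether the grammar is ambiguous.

(Tree is unreachable from R0, so its rules don't affect L(R0).) R0 → R0 xor R1 | R1  ;  R1 → R1 and R2 | R2  — a left-associative chain with R2 at the bottom. Each string factors uniquely by precedence.

Unambiguous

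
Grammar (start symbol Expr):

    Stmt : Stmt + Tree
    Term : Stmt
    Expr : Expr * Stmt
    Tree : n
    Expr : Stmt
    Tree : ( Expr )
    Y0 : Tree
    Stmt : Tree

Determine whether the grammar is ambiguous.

Unambiguous

Only Expr, Stmt, Tree are reachable from Expr; ignoring the rest: Expr → Expr * Stmt | Stmt  ;  Stmt → Stmt + Tree | Tree  — a left-associative chain with Tree at the bottom. Each string factors uniquely by precedence.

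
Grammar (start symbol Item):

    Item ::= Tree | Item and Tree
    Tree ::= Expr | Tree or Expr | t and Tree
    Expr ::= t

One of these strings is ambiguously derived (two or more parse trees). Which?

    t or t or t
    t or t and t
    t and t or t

t and t or t

t or t or t: 1 tree
t or t and t: 1 tree
t and t or t: 3 trees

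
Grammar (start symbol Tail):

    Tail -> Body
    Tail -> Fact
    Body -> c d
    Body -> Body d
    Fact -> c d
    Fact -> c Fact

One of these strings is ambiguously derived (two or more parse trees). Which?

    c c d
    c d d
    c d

c c d: 1 tree
c d d: 1 tree
c d: 2 trees

c d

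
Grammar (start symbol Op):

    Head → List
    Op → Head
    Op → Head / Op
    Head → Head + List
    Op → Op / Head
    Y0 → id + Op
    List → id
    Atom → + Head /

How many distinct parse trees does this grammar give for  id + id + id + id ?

1

Parse trees for id + id + id + id:
  [Op [Head [Head [Head [Head [List id]] + [List id]] + [List id]] + [List id]]]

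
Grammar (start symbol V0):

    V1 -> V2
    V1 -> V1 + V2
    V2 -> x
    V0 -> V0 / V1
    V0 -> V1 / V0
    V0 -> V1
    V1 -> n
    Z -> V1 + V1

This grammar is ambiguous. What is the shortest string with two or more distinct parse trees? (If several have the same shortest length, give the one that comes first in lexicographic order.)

length 1: no string has ≥2 trees
length 3: n / n has 2 parse trees

Two derivations of n / n:
  V0 ⇒ V0 / V1 ⇒ V1 / V1 ⇒ n / V1 ⇒ n / n
  V0 ⇒ V1 / V0 ⇒ n / V0 ⇒ n / V1 ⇒ n / n

n / n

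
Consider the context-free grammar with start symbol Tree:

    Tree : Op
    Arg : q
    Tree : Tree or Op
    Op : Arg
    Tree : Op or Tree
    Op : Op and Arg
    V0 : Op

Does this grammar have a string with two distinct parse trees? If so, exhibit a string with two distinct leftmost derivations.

Ambiguous

Witness: q or q

Derivation 1: Tree ⇒ Tree or Op ⇒ Op or Op ⇒ Arg or Op ⇒ q or Op ⇒ q or Arg ⇒ q or q
Derivation 2: Tree ⇒ Op or Tree ⇒ Arg or Tree ⇒ q or Tree ⇒ q or Op ⇒ q or Arg ⇒ q or q

Two distinct leftmost derivations for the same string.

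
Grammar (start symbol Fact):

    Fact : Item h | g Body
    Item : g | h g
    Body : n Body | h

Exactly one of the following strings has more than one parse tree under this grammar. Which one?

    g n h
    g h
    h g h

g n h: 1 tree
g h: 2 trees
h g h: 1 tree

g h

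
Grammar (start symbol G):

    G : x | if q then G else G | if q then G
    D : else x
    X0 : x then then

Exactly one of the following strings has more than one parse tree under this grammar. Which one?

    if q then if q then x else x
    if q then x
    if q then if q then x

if q then if q then x else x

if q then if q then x else x: 2 trees
if q then x: 1 tree
if q then if q then x: 1 tree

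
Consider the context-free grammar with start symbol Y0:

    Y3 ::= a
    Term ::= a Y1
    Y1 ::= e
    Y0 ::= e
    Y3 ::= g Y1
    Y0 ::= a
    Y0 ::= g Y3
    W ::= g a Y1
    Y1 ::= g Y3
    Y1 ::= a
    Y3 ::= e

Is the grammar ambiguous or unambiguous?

(Term, W are unreachable from Y0, so their rules don't affect L(Y0).) The reachable rules are right-linear with at most one rule per (nonterminal, next-terminal) pair. Each input token forces the next rule, so parsing is deterministic.

Unambiguous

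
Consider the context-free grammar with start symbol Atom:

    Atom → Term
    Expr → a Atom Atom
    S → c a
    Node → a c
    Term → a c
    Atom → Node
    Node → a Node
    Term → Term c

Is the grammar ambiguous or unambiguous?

Witness: a c

Derivation 1: Atom ⇒ Term ⇒ a c
Derivation 2: Atom ⇒ Node ⇒ a c

Two distinct leftmost derivations for the same string.

Ambiguous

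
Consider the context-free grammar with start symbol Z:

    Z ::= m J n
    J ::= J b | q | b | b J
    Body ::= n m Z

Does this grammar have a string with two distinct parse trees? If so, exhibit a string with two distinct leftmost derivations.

Witness: m b b n

Derivation 1: Z ⇒ m J n ⇒ m J b n ⇒ m b b n
Derivation 2: Z ⇒ m J n ⇒ m b J n ⇒ m b b n

Two distinct leftmost derivations for the same string.

Ambiguous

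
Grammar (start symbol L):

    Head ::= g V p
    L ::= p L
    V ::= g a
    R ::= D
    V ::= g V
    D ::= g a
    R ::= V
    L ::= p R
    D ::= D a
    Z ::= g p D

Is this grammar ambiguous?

Ambiguous

Witness: p g a

Derivation 1: L ⇒ p R ⇒ p D ⇒ p g a
Derivation 2: L ⇒ p R ⇒ p V ⇒ p g a

Two distinct leftmost derivations for the same string.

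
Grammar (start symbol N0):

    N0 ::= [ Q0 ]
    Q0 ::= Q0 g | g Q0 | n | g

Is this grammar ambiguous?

Ambiguous

Witness: [ g g ]

Derivation 1: N0 ⇒ [ Q0 ] ⇒ [ Q0 g ] ⇒ [ g g ]
Derivation 2: N0 ⇒ [ Q0 ] ⇒ [ g Q0 ] ⇒ [ g g ]

Two distinct leftmost derivations for the same string.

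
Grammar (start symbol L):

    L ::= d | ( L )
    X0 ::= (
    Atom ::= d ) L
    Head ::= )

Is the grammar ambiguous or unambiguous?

Unambiguous

Only L is reachable from L; ignoring the rest: Each string is a nest of matched brackets around a single atom. An opening bracket forces the recursive rule; an atom forces the base rule.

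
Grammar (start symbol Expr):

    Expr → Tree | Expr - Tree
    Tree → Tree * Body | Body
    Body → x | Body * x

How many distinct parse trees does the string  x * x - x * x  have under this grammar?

Parse trees for x * x - x * x:
  [Expr [Expr [Tree [Tree [Body x]] * [Body x]]] - [Tree [Tree [Body x]] * [Body x]]]
  [Expr [Expr [Tree [Tree [Body x]] * [Body x]]] - [Tree [Body [Body x] * x]]]
  [Expr [Expr [Tree [Body [Body x] * x]]] - [Tree [Tree [Body x]] * [Body x]]]
  [Expr [Expr [Tree [Body [Body x] * x]]] - [Tree [Body [Body x] * x]]]

4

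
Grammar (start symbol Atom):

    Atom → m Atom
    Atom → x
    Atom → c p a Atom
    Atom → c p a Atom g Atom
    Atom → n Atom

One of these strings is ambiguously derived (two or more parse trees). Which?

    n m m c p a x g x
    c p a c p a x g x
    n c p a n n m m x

c p a c p a x g x

n m m c p a x g x: 1 tree
c p a c p a x g x: 2 trees
n c p a n n m m x: 1 tree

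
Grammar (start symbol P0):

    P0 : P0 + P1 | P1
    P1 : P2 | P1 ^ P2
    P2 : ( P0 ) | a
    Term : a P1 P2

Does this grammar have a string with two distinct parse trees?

Unambiguous

(Term is unreachable from P0, so its rules don't affect L(P0).) P0 → P0 + P1 | P1  ;  P1 → P1 ^ P2 | P2  — a left-associative chain with P2 at the bottom. Each string factors uniquely by precedence.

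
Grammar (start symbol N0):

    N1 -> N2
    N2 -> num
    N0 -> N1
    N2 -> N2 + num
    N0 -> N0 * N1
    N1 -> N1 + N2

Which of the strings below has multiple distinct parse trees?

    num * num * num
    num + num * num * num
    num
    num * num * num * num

num * num * num: 1 tree
num + num * num * num: 2 trees
num: 1 tree
num * num * num * num: 1 tree

num + num * num * num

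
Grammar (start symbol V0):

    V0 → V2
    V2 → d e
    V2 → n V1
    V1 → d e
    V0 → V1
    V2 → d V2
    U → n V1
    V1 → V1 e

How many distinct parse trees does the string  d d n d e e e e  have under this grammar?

Parse trees for d d n d e e e e:
  [V0 [V2 d [V2 d [V2 n [V1 [V1 [V1 [V1 d e] e] e] e]]]]]

1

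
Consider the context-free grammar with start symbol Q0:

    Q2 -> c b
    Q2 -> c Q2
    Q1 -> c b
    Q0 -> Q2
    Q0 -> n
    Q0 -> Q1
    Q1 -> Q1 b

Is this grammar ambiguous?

Ambiguous

Witness: c b

Derivation 1: Q0 ⇒ Q2 ⇒ c b
Derivation 2: Q0 ⇒ Q1 ⇒ c b

Two distinct leftmost derivations for the same string.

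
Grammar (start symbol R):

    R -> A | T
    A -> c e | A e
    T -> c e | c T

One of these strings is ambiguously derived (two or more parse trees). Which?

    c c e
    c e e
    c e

c c e: 1 tree
c e e: 1 tree
c e: 2 trees

c e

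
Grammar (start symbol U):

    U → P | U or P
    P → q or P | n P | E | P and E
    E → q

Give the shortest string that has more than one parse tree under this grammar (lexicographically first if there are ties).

length 1: no string has ≥2 trees
length 2: no string has ≥2 trees
length 3: q or q has 2 parse trees

Two derivations of q or q:
  U ⇒ P ⇒ q or P ⇒ q or E ⇒ q or q
  U ⇒ U or P ⇒ P or P ⇒ E or P ⇒ q or P ⇒ q or E ⇒ q or q

q or q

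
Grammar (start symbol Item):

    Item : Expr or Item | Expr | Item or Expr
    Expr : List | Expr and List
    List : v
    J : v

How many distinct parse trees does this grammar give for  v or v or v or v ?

Parse trees for v or v or v or v:
  [Item [Expr [List v]] or [Item [Expr [List v]] or [Item [Expr [List v]] or [Item [Expr [List v]]]]]]
  [Item [Expr [List v]] or [Item [Expr [List v]] or [Item [Item [Expr [List v]]] or [Expr [List v]]]]]
  [Item [Expr [List v]] or [Item [Item [Expr [List v]] or [Item [Expr [List v]]]] or [Expr [List v]]]]
  [Item [Expr [List v]] or [Item [Item [Item [Expr [List v]]] or [Expr [List v]]] or [Expr [List v]]]]
  [Item [Item [Expr [List v]] or [Item [Expr [List v]] or [Item [Expr [List v]]]]] or [Expr [List v]]]
  [Item [Item [Expr [List v]] or [Item [Item [Expr [List v]]] or [Expr [List v]]]] or [Expr [List v]]]
  [Item [Item [Item [Expr [List v]] or [Item [Expr [List v]]]] or [Expr [List v]]] or [Expr [List v]]]
  [Item [Item [Item [Item [Expr [List v]]] or [Expr [List v]]] or [Expr [List v]]] or [Expr [List v]]]

8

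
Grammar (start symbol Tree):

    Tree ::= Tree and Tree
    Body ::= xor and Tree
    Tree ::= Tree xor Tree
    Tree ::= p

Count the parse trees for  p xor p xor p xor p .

5

Parse trees for p xor p xor p xor p:
  [Tree [Tree p] xor [Tree [Tree p] xor [Tree [Tree p] xor [Tree p]]]]
  [Tree [Tree p] xor [Tree [Tree [Tree p] xor [Tree p]] xor [Tree p]]]
  [Tree [Tree [Tree p] xor [Tree p]] xor [Tree [Tree p] xor [Tree p]]]
  [Tree [Tree [Tree p] xor [Tree [Tree p] xor [Tree p]]] xor [Tree p]]
  [Tree [Tree [Tree [Tree p] xor [Tree p]] xor [Tree p]] xor [Tree p]]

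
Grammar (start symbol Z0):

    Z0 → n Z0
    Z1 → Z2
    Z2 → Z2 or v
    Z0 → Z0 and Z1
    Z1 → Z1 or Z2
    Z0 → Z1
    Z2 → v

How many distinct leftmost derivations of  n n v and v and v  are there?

Parse trees for n n v and v and v:
  [Z0 n [Z0 n [Z0 [Z0 [Z0 [Z1 [Z2 v]]] and [Z1 [Z2 v]]] and [Z1 [Z2 v]]]]]
  [Z0 n [Z0 [Z0 n [Z0 [Z0 [Z1 [Z2 v]]] and [Z1 [Z2 v]]]] and [Z1 [Z2 v]]]]
  [Z0 n [Z0 [Z0 [Z0 n [Z0 [Z1 [Z2 v]]]] and [Z1 [Z2 v]]] and [Z1 [Z2 v]]]]
  [Z0 [Z0 n [Z0 n [Z0 [Z0 [Z1 [Z2 v]]] and [Z1 [Z2 v]]]]] and [Z1 [Z2 v]]]
  [Z0 [Z0 n [Z0 [Z0 n [Z0 [Z1 [Z2 v]]]] and [Z1 [Z2 v]]]] and [Z1 [Z2 v]]]
  [Z0 [Z0 [Z0 n [Z0 n [Z0 [Z1 [Z2 v]]]]] and [Z1 [Z2 v]]] and [Z1 [Z2 v]]]

6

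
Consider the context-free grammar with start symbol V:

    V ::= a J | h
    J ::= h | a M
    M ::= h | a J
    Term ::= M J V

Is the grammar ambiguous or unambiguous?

(Term is unreachable from V, so its rules don't affect L(V).) Restricted to the reachable nonterminals, every rule has the form A → t or A → t B, and no two rules for the same A share a first terminal. The grammar encodes a DFA — one run per string.

Unambiguous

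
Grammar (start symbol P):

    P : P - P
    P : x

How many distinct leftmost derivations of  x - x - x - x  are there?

5

Parse trees for x - x - x - x:
  [P [P x] - [P [P x] - [P [P x] - [P x]]]]
  [P [P x] - [P [P [P x] - [P x]] - [P x]]]
  [P [P [P x] - [P x]] - [P [P x] - [P x]]]
  [P [P [P x] - [P [P x] - [P x]]] - [P x]]
  [P [P [P [P x] - [P x]] - [P x]] - [P x]]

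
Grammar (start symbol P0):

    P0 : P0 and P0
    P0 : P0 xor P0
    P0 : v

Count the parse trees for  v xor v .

Parse trees for v xor v:
  [P0 [P0 v] xor [P0 v]]

1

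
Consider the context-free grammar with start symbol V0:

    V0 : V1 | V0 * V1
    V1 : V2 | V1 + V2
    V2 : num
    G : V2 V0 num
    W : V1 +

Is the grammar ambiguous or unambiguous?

(G, W are unreachable from V0, so their rules don't affect L(V0).) This is a standard precedence ladder (V0 over V1 over V2), with each level left-recursive on its own operator ('*' at V0, '+' at V1). That structure is LR(1), hence unambiguous.

Unambiguous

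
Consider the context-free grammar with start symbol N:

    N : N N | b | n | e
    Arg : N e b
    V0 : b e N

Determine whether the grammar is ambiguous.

Ambiguous

Witness: b b b

Derivation 1: N ⇒ N N ⇒ N N N ⇒ b N N ⇒ b b N ⇒ b b b
Derivation 2: N ⇒ N N ⇒ b N ⇒ b N N ⇒ b b N ⇒ b b b

Two distinct leftmost derivations for the same string.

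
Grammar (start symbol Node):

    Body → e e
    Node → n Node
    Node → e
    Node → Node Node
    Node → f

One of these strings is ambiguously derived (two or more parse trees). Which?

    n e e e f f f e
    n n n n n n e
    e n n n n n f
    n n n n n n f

n e e e f f f e

n e e e f f f e: 429 trees
n n n n n n e: 1 tree
e n n n n n f: 1 tree
n n n n n n f: 1 tree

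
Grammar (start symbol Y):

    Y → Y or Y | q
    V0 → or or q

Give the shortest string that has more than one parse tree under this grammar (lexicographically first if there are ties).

length 1: no string has ≥2 trees
length 3: no string has ≥2 trees
length 5: q or q or q has 2 parse trees

Two derivations of q or q or q:
  Y ⇒ Y or Y ⇒ Y or Y or Y ⇒ q or Y or Y ⇒ q or q or Y ⇒ q or q or q
  Y ⇒ Y or Y ⇒ q or Y ⇒ q or Y or Y ⇒ q or q or Y ⇒ q or q or q

q or q or q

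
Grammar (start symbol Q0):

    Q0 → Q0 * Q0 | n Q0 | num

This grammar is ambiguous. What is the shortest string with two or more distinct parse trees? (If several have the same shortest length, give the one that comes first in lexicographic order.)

n num * num

length 1: no string has ≥2 trees
length 2: no string has ≥2 trees
length 3: no string has ≥2 trees
length 4: n num * num has 2 parse trees

Two derivations of n num * num:
  Q0 ⇒ Q0 * Q0 ⇒ n Q0 * Q0 ⇒ n num * Q0 ⇒ n num * num
  Q0 ⇒ n Q0 ⇒ n Q0 * Q0 ⇒ n num * Q0 ⇒ n num * num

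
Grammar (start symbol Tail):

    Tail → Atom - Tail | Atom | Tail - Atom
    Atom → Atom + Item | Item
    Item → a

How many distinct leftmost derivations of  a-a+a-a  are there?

4

Parse trees for a-a+a-a:
  [Tail [Atom [Item a]] - [Tail [Atom [Atom [Item a]] + [Item a]] - [Tail [Atom [Item a]]]]]
  [Tail [Atom [Item a]] - [Tail [Tail [Atom [Atom [Item a]] + [Item a]]] - [Atom [Item a]]]]
  [Tail [Tail [Atom [Item a]] - [Tail [Atom [Atom [Item a]] + [Item a]]]] - [Atom [Item a]]]
  [Tail [Tail [Tail [Atom [Item a]]] - [Atom [Atom [Item a]] + [Item a]]] - [Atom [Item a]]]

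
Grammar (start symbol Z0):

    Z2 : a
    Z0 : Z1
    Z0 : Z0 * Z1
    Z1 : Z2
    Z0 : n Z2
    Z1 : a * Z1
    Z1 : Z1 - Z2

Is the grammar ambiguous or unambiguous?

Witness: a * a

Derivation 1: Z0 ⇒ Z1 ⇒ a * Z1 ⇒ a * Z2 ⇒ a * a
Derivation 2: Z0 ⇒ Z0 * Z1 ⇒ Z1 * Z1 ⇒ Z2 * Z1 ⇒ a * Z1 ⇒ a * Z2 ⇒ a * a

Two distinct leftmost derivations for the same string.

Ambiguous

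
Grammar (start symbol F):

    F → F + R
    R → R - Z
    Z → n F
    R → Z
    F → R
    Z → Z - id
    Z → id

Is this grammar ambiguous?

Ambiguous

Witness: id - id

Derivation 1: F ⇒ R ⇒ R - Z ⇒ Z - Z ⇒ id - Z ⇒ id - id
Derivation 2: F ⇒ R ⇒ Z ⇒ Z - id ⇒ id - id

Two distinct leftmost derivations for the same string.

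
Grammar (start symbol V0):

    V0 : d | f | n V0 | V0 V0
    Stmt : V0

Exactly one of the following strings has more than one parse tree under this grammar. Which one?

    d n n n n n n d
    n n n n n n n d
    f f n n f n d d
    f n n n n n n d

d n n n n n n d: 1 tree
n n n n n n n d: 1 tree
f f n n f n d d: 43 trees
f n n n n n n d: 1 tree

f f n n f n d d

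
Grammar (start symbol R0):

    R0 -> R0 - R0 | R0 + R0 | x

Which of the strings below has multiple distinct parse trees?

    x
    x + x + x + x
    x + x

x + x + x + x

x: 1 tree
x + x + x + x: 5 trees
x + x: 1 tree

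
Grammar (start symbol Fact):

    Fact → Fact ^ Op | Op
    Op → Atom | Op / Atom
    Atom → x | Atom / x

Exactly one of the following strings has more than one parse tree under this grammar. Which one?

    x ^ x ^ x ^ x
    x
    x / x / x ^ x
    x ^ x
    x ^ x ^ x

x ^ x ^ x ^ x: 1 tree
x: 1 tree
x / x / x ^ x: 4 trees
x ^ x: 1 tree
x ^ x ^ x: 1 tree

x / x / x ^ x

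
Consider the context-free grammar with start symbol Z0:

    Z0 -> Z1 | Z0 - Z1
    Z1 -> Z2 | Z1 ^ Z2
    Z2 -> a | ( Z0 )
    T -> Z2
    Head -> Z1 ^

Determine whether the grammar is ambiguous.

Unambiguous

Only Z0, Z1, Z2 are reachable from Z0; ignoring the rest: This is a standard precedence ladder (Z0 over Z1 over Z2), with each level left-recursive on its own operator ('-' at Z0, '^' at Z1). That structure is LR(1), hence unambiguous.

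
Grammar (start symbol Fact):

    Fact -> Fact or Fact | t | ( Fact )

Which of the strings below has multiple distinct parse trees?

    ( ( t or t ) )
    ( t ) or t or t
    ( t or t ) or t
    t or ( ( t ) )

( ( t or t ) ): 1 tree
( t ) or t or t: 2 trees
( t or t ) or t: 1 tree
t or ( ( t ) ): 1 tree

( t ) or t or t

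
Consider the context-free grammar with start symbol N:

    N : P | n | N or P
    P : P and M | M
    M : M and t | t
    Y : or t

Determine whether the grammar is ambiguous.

Ambiguous

Witness: t and t

Derivation 1: N ⇒ P ⇒ P and M ⇒ M and M ⇒ t and M ⇒ t and t
Derivation 2: N ⇒ P ⇒ M ⇒ M and t ⇒ t and t

Two distinct leftmost derivations for the same string.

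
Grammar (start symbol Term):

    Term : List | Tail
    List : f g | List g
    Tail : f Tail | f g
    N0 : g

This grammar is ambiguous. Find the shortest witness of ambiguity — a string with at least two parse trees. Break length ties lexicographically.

length 2: f g has 2 parse trees

Two derivations of f g:
  Term ⇒ List ⇒ f g
  Term ⇒ Tail ⇒ f g

f g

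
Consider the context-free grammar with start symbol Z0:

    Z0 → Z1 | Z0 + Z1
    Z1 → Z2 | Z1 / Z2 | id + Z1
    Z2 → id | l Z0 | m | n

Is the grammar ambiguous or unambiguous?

Ambiguous

Witness: id + id

Derivation 1: Z0 ⇒ Z1 ⇒ id + Z1 ⇒ id + Z2 ⇒ id + id
Derivation 2: Z0 ⇒ Z0 + Z1 ⇒ Z1 + Z1 ⇒ Z2 + Z1 ⇒ id + Z1 ⇒ id + Z2 ⇒ id + id

Two distinct leftmost derivations for the same string.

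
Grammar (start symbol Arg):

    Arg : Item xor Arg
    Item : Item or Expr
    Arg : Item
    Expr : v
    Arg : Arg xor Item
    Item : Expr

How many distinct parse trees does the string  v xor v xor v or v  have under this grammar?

4

Parse trees for v xor v xor v or v:
  [Arg [Item [Expr v]] xor [Arg [Item [Expr v]] xor [Arg [Item [Item [Expr v]] or [Expr v]]]]]
  [Arg [Item [Expr v]] xor [Arg [Arg [Item [Expr v]]] xor [Item [Item [Expr v]] or [Expr v]]]]
  [Arg [Arg [Item [Expr v]] xor [Arg [Item [Expr v]]]] xor [Item [Item [Expr v]] or [Expr v]]]
  [Arg [Arg [Arg [Item [Expr v]]] xor [Item [Expr v]]] xor [Item [Item [Expr v]] or [Expr v]]]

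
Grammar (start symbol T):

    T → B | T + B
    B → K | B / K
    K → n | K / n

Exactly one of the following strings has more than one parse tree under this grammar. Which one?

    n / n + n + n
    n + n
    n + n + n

n / n + n + n: 2 trees
n + n: 1 tree
n + n + n: 1 tree

n / n + n + n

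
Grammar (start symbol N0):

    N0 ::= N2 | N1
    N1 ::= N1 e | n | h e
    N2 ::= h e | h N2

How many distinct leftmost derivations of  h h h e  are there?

Parse trees for h h h e:
  [N0 [N2 h [N2 h [N2 h e]]]]

1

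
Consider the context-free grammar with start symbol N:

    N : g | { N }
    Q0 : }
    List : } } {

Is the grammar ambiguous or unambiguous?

Unambiguous

(Q0, List are unreachable from N, so their rules don't affect L(N).) Each string is a nest of matched brackets around a single atom. An opening bracket forces the recursive rule; an atom forces the base rule.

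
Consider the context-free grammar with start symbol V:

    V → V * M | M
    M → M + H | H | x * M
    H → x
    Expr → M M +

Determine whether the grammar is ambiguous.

Witness: x * x

Derivation 1: V ⇒ V * M ⇒ M * M ⇒ H * M ⇒ x * M ⇒ x * H ⇒ x * x
Derivation 2: V ⇒ M ⇒ x * M ⇒ x * H ⇒ x * x

Two distinct leftmost derivations for the same string.

Ambiguous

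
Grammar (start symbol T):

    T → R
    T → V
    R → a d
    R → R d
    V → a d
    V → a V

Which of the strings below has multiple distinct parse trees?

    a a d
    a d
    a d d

a d

a a d: 1 tree
a d: 2 trees
a d d: 1 tree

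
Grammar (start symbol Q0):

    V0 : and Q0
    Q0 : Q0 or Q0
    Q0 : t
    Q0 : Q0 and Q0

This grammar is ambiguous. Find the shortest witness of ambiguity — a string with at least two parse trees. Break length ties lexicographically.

t and t and t

length 1: no string has ≥2 trees
length 3: no string has ≥2 trees
length 5: t and t and t has 2 parse trees

Two derivations of t and t and t:
  Q0 ⇒ Q0 and Q0 ⇒ t and Q0 ⇒ t and Q0 and Q0 ⇒ t and t and Q0 ⇒ t and t and t
  Q0 ⇒ Q0 and Q0 ⇒ Q0 and Q0 and Q0 ⇒ t and Q0 and Q0 ⇒ t and t and Q0 ⇒ t and t and t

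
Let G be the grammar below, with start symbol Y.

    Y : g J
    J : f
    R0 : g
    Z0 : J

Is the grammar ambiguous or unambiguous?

Unambiguous

Only Y, J are reachable from Y; ignoring the rest: Each reachable nonterminal has at most one production per leading terminal, and all productions are right-linear; the derivation is determined token-by-token.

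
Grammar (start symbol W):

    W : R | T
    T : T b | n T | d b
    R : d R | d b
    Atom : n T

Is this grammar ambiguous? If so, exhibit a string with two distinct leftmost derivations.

Ambiguous

Witness: d b

Derivation 1: W ⇒ R ⇒ d b
Derivation 2: W ⇒ T ⇒ d b

Two distinct leftmost derivations for the same string.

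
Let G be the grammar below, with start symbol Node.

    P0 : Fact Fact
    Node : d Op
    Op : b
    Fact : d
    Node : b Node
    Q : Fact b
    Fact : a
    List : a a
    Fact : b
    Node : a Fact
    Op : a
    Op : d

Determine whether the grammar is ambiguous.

Unambiguous

Only Node, Op, Fact are reachable from Node; ignoring the rest: Each reachable nonterminal has at most one production per leading terminal, and all productions are right-linear; the derivation is determined token-by-token.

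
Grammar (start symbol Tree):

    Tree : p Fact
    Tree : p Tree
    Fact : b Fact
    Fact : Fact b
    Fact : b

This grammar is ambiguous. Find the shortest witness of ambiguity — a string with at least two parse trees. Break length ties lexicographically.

length 2: no string has ≥2 trees
length 3: p b b has 2 parse trees

Two derivations of p b b:
  Tree ⇒ p Fact ⇒ p b Fact ⇒ p b b
  Tree ⇒ p Fact ⇒ p Fact b ⇒ p b b

p b b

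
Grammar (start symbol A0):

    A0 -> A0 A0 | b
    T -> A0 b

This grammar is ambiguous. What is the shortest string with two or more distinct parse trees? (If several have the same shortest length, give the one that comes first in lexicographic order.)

b b b

length 1: no string has ≥2 trees
length 2: no string has ≥2 trees
length 3: b b b has 2 parse trees

Two derivations of b b b:
  A0 ⇒ A0 A0 ⇒ A0 A0 A0 ⇒ b A0 A0 ⇒ b b A0 ⇒ b b b
  A0 ⇒ A0 A0 ⇒ b A0 ⇒ b A0 A0 ⇒ b b A0 ⇒ b b b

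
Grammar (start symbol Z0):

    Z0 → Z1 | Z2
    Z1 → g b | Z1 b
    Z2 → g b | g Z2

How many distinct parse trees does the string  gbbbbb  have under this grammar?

Parse trees for gbbbbb:
  [Z0 [Z1 [Z1 [Z1 [Z1 [Z1 g b] b] b] b] b]]

1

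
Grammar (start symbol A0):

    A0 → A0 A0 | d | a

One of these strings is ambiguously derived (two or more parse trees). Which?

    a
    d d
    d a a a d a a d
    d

d a a a d a a d

a: 1 tree
d d: 1 tree
d a a a d a a d: 429 trees
d: 1 tree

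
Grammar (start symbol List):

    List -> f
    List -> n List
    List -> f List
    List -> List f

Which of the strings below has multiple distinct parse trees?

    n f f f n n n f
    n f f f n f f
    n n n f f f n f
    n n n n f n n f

n f f f n f f

n f f f n n n f: 1 tree
n f f f n f f: 7 trees
n n n f f f n f: 1 tree
n n n n f n n f: 1 tree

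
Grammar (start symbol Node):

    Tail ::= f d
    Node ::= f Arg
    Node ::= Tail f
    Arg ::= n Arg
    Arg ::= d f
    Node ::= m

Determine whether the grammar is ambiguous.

Witness: f d f

Derivation 1: Node ⇒ f Arg ⇒ f d f
Derivation 2: Node ⇒ Tail f ⇒ f d f

Two distinct leftmost derivations for the same string.

Ambiguous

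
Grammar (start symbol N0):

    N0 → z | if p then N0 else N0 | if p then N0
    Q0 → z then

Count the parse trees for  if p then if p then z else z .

2

Parse trees for if p then if p then z else z:
  [N0 if p then [N0 if p then [N0 z]] else [N0 z]]
  [N0 if p then [N0 if p then [N0 z] else [N0 z]]]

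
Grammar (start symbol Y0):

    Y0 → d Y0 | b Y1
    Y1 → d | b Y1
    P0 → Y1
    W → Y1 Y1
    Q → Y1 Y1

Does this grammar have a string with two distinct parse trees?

Unambiguous

Only Y0, Y1 are reachable from Y0; ignoring the rest: Each reachable nonterminal has at most one production per leading terminal, and all productions are right-linear; the derivation is determined token-by-token.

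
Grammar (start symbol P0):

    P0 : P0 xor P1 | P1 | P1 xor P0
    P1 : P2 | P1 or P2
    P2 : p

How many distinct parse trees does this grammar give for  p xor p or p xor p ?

Parse trees for p xor p or p xor p:
  [P0 [P0 [P0 [P1 [P2 p]]] xor [P1 [P1 [P2 p]] or [P2 p]]] xor [P1 [P2 p]]]
  [P0 [P0 [P1 [P2 p]] xor [P0 [P1 [P1 [P2 p]] or [P2 p]]]] xor [P1 [P2 p]]]
  [P0 [P1 [P2 p]] xor [P0 [P0 [P1 [P1 [P2 p]] or [P2 p]]] xor [P1 [P2 p]]]]
  [P0 [P1 [P2 p]] xor [P0 [P1 [P1 [P2 p]] or [P2 p]] xor [P0 [P1 [P2 p]]]]]

4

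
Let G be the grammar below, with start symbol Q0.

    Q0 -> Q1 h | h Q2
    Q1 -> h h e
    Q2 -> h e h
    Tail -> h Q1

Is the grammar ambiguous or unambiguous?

Witness: h h e h

Derivation 1: Q0 ⇒ Q1 h ⇒ h h e h
Derivation 2: Q0 ⇒ h Q2 ⇒ h h e h

Two distinct leftmost derivations for the same string.

Ambiguous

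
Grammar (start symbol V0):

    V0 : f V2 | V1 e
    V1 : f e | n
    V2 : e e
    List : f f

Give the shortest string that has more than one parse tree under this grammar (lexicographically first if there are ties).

f e e

length 2: no string has ≥2 trees
length 3: f e e has 2 parse trees

Two derivations of f e e:
  V0 ⇒ f V2 ⇒ f e e
  V0 ⇒ V1 e ⇒ f e e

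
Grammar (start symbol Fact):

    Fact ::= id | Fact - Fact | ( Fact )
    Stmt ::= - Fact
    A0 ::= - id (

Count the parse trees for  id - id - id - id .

5

Parse trees for id - id - id - id:
  [Fact [Fact id] - [Fact [Fact id] - [Fact [Fact id] - [Fact id]]]]
  [Fact [Fact id] - [Fact [Fact [Fact id] - [Fact id]] - [Fact id]]]
  [Fact [Fact [Fact id] - [Fact id]] - [Fact [Fact id] - [Fact id]]]
  [Fact [Fact [Fact id] - [Fact [Fact id] - [Fact id]]] - [Fact id]]
  [Fact [Fact [Fact [Fact id] - [Fact id]] - [Fact id]] - [Fact id]]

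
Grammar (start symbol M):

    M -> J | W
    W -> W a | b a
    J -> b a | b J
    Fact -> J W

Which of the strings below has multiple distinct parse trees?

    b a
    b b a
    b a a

b a: 2 trees
b b a: 1 tree
b a a: 1 tree

b a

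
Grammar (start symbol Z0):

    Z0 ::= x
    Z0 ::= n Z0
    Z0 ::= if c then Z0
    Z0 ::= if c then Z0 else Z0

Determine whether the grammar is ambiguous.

Witness: if c then if c then x else x

Derivation 1: Z0 ⇒ if c then Z0 ⇒ if c then if c then Z0 else Z0 ⇒ if c then if c then x else Z0 ⇒ if c then if c then x else x
Derivation 2: Z0 ⇒ if c then Z0 else Z0 ⇒ if c then if c then Z0 else Z0 ⇒ if c then if c then x else Z0 ⇒ if c then if c then x else x

Two distinct leftmost derivations for the same string.

Ambiguous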